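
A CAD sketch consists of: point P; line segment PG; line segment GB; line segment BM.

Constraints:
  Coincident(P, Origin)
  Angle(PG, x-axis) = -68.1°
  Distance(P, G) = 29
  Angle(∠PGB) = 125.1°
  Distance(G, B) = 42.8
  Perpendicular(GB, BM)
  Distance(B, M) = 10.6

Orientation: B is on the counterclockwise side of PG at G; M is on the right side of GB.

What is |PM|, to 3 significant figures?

68.7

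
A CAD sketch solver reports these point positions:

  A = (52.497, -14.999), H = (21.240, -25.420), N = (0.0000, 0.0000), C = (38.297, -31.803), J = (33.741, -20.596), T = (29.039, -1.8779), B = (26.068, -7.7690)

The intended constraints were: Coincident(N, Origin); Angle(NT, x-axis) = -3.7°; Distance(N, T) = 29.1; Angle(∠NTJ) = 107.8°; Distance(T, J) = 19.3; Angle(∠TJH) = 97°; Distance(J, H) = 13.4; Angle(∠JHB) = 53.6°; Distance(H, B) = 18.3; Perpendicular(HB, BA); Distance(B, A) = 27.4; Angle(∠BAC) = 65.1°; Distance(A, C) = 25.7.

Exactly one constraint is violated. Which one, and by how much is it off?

Distance(A, C) = 25.7 — off by 3.70.

N = (0.00, 0.00) ✓; NT at -3.700° ✓; |NT| = 29.10 ✓; ∠NTJ = 107.8° ✓; |TJ| = 19.30 ✓; ∠TJH = 97.00° ✓; |JH| = 13.40 ✓; ∠JHB = 53.60° ✓; |HB| = 18.30 ✓; ∠(HB, BA) = 90.00° ✓; |BA| = 27.40 ✓; ∠BAC = 65.10° ✓; |AC| = 22.00 ✗.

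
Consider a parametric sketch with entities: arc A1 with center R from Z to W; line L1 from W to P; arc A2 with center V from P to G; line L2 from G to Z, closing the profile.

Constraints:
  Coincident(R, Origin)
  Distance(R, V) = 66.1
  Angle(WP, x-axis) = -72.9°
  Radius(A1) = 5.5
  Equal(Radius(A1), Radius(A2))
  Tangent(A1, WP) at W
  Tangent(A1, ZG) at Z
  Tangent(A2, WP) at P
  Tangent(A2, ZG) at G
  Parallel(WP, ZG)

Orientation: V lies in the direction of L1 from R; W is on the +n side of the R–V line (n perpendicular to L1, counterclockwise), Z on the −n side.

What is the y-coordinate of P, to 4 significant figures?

-61.56

Tangency of A1 to both parallel lines with radius 5.5 puts W and Z at R ± 5.5·n: W = (5.257, 1.617), Z = (-5.257, -1.617). Equal radii place P and G the same way about V: P = V + 5.5·n = (24.69, -61.56), G = V − 5.5·n = (14.18, -64.80). So P.y = -61.56.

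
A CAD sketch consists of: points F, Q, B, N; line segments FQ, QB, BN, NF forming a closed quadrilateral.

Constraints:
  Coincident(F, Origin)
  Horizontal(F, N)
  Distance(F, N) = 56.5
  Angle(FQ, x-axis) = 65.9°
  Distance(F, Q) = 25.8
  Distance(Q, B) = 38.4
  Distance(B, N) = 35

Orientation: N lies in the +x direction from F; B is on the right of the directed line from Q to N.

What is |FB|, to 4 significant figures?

26.88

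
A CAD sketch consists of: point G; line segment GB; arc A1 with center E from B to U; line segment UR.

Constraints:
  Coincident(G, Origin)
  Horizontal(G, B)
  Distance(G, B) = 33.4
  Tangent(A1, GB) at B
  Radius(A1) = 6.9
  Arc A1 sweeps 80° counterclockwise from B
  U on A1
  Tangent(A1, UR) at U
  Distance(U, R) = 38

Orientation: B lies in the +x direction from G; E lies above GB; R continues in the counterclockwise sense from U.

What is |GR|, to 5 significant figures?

63.635

G is at the origin; GB is horizontal with |GB| = 33.4 and B on the +x side, so B = (33.400, 0.0000). Since A1 is tangent to GB there, EB ⟂ GB, so E = B + (0, 6.9) = (33.400, 6.9000). On A1, B sits at bearing -90° from E; an 80° counterclockwise sweep puts U at bearing -10°, so U = E + 6.9·(cos -10°, sin -10°) = (40.195, 5.7018). The tangent condition forces EU to be normal to UR, so UR runs along (−sin -10°, cos -10°); with |UR| = 38.0, R = (46.794, 43.125). Then |GR| = |R − G| = 63.635.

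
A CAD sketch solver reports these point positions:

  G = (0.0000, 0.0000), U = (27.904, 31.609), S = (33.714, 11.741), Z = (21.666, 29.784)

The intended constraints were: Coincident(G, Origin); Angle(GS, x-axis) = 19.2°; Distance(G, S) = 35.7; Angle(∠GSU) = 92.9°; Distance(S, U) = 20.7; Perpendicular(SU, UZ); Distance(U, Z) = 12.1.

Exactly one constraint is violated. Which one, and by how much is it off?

Distance(U, Z) = 12.1 — off by 5.60.

G = (0.00, 0.00) ✓; GS at 19.20° ✓; |GS| = 35.70 ✓; ∠GSU = 92.90° ✓; |SU| = 20.70 ✓; ∠(SU, UZ) = 90.01° ✓; |UZ| = 6.499 ✗.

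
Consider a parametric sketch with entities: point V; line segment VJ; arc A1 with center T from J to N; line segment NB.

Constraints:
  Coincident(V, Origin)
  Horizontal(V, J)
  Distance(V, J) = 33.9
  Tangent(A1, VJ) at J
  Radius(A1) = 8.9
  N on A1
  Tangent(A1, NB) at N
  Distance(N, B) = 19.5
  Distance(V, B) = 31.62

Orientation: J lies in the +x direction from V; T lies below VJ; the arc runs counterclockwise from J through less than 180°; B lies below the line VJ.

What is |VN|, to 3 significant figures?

26.2

Checks: |TN| = 8.900 ✓; ∠(TN, NB) = 90.00° ✓; |NB| = 19.50 ✓; |VB| = 31.62 ✓.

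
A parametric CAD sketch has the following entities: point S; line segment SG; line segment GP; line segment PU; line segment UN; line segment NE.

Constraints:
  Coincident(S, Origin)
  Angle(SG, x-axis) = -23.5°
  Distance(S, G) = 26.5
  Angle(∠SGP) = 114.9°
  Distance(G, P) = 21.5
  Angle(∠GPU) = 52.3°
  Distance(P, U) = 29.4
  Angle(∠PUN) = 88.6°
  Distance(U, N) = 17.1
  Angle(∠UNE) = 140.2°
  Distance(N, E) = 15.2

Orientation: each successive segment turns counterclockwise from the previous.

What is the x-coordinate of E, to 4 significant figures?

16.44

S is at the origin; SG runs at -23.5° with length 26.5, so G = (24.30, -10.57). ∠SGP = 114.9° gives GP at 41.60° from the x-axis; with |GP| = 21.5, P = (40.38, 3.708). ∠GPU = 52.3° gives PU at 169.3° from the x-axis; with |PU| = 29.4, U = (11.49, 9.166). ∠PUN = 88.6° gives UN at -99.30° from the x-axis; with |UN| = 17.1, N = (8.728, -7.709). ∠UNE = 140.2° gives NE at -59.50° from the x-axis; with |NE| = 15.2, E = (16.44, -20.81). So E.x = 16.44.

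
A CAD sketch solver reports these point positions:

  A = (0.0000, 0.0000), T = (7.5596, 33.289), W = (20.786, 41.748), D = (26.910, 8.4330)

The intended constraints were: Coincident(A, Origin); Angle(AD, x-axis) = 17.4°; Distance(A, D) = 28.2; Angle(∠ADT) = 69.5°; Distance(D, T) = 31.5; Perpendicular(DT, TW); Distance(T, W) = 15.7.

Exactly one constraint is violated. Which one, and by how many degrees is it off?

Perpendicular(DT, TW) — off by 5.30°.

A = (0.00, 0.00) ✓; AD at 17.40° ✓; |AD| = 28.20 ✓; ∠ADT = 69.50° ✓; |DT| = 31.50 ✓; ∠(DT, TW) = 95.30° ✗; |TW| = 15.70 ✓.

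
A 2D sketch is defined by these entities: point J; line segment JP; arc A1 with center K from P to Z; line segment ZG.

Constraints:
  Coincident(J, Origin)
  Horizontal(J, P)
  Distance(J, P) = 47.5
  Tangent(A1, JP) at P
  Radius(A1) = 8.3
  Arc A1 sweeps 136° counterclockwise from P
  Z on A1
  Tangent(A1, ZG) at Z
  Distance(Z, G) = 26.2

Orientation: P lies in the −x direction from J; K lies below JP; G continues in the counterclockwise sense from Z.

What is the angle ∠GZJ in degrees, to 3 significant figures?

59.0°

J is at the origin; J and P share the same y with |JP| = 47.5 and P on the −x side, so P = (-47.5, 0.00). Since A1 is tangent to JP there, KP ⟂ JP, so K = P + (0, -8.3) = (-47.5, -8.30). On A1, P sits at bearing 90° from K; a 136° counterclockwise sweep puts Z at bearing 226°, so Z = K + 8.3·(cos 226°, sin 226°) = (-53.3, -14.3). Tangency of A1 to ZG means the radius KZ is perpendicular to ZG, so ZG runs along (−sin 226°, cos 226°); with |ZG| = 26.2, G = (-34.4, -32.5). Then cos ∠GZJ = ZG·ZJ / (|ZG||ZJ|), giving 59.0°.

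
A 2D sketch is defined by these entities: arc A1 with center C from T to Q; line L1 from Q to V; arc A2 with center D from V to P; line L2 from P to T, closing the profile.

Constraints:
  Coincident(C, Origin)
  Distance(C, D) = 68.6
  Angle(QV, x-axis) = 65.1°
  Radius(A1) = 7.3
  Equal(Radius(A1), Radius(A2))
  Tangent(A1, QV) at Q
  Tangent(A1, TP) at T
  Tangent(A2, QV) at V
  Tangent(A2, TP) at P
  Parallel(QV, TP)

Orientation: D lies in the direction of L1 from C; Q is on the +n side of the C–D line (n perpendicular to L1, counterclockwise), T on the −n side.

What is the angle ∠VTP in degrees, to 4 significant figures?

12.01°

The slot axis is L1's direction at 65.1°, so u = (cos 65.1°, sin 65.1°) = (0.4210, 0.9070) and n = (−sin 65.1°, cos 65.1°) = (-0.9070, 0.4210). C is at the origin and D lies 68.6 along u from C, so D = 68.6·u = (28.88, 62.22). Tangency of A1 to both parallel lines with radius 7.3 puts Q and T at C ± 7.3·n: Q = (-6.621, 3.074), T = (6.621, -3.074). Equal radii place V and P the same way about D: V = D + 7.3·n = (22.26, 65.30), P = D − 7.3·n = (35.50, 59.15). Then cos ∠VTP = TV·TP / (|TV||TP|), giving 12.01°.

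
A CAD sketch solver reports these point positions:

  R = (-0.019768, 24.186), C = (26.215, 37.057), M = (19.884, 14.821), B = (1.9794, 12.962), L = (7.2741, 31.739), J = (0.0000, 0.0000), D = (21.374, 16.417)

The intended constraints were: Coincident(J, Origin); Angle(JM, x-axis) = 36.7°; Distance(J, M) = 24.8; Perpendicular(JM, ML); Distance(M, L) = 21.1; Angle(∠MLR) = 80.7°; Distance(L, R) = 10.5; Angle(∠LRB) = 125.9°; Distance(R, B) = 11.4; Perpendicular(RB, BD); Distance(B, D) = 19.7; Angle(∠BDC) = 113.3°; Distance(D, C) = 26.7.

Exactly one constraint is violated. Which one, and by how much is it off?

Distance(D, C) = 26.7 — off by 5.50.

J = (0.00, 0.00) ✓; JM at 36.70° ✓; |JM| = 24.80 ✓; ∠(JM, ML) = 90.00° ✓; |ML| = 21.10 ✓; ∠MLR = 80.70° ✓; |LR| = 10.50 ✓; ∠LRB = 125.9° ✓; |RB| = 11.40 ✓; ∠(RB, BD) = 90.00° ✓; |BD| = 19.70 ✓; ∠BDC = 113.3° ✓; |DC| = 21.20 ✗.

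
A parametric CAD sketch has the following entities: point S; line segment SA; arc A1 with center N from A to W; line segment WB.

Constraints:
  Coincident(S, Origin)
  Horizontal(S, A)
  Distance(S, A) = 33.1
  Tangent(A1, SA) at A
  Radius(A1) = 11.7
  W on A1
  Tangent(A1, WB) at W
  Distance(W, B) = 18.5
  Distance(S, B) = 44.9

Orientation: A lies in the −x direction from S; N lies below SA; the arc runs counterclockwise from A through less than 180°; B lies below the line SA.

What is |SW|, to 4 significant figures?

46.23

S is at the origin; S and A share the same y with |SA| = 33.1 and A on the −x side, so A = (-33.10, 0.000). The tangent condition forces NA to be normal to SA, so N = A + (0, -11.7) = (-33.10, -11.70). Since NW ⟂ WB (tangency), |NB| = √(11.7² + 18.5²) = 21.89 regardless of where W sits on A1. So B lies on both circle(S, 44.9) and circle(N, 21.89); the below-SA intersection is B = (-30.04, -33.37). W is the foot of the tangent from B: W = (-42.02, -19.28).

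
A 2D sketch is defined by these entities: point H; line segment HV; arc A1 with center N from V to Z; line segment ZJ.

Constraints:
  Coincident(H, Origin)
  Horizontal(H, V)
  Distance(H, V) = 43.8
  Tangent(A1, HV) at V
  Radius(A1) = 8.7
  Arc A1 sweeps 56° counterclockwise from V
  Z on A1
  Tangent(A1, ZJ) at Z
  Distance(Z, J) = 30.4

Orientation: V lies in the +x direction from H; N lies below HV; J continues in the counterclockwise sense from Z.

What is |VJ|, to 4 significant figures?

37.81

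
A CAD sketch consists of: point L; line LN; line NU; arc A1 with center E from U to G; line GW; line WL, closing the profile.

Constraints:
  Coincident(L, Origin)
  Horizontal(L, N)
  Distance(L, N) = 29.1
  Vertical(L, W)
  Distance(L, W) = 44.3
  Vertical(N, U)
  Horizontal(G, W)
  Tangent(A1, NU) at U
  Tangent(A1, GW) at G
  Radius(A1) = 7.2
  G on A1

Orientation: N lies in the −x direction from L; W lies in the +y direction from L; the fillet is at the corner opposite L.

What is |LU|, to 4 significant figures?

47.15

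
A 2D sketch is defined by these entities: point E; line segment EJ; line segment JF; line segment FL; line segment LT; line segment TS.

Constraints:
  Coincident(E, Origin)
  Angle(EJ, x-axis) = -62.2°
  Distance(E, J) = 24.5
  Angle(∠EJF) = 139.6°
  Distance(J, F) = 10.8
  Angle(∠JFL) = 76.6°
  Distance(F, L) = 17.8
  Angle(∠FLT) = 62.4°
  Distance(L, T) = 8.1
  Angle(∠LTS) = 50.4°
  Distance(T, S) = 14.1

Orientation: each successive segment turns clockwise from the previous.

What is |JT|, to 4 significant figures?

12.01

E is at the origin; EJ runs at -62.2° with length 24.5, so J = (11.43, -21.67). ∠EJF = 139.6° gives JF at -102.6° from the x-axis; with |JF| = 10.8, F = (9.071, -32.21). ∠JFL = 76.6° gives FL at 154.0° from the x-axis; with |FL| = 17.8, L = (-6.928, -24.41). ∠FLT = 62.4° gives LT at 36.40° from the x-axis; with |LT| = 8.1, T = (-0.4084, -19.60). Then |JT| = |T − J| = 12.01.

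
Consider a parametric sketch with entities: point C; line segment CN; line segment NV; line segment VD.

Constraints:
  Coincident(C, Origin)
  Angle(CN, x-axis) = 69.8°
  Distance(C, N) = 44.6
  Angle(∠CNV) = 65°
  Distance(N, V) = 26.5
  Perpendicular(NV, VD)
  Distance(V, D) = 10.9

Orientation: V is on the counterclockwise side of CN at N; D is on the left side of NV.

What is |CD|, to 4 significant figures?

30.50

C is at the origin; CN runs at 69.8° with length 44.6, so N = 44.6·(cos 69.8°, sin 69.8°) = (15.40, 41.86). ∠CNV = 65.0°, so NV runs at 69.8° + (180° − 65.0°) = 184.8° from the x-axis; with |NV| = 26.5, V = N + 26.5·(cos 184.8°, sin 184.8°) = (-11.01, 39.64). NV is perpendicular to VD; with |VD| = 10.9 on the left of NV, D = V + 10.9·(0.08368, -0.9965) = (-10.09, 28.78). Then |CD| = |D − C| = 30.50.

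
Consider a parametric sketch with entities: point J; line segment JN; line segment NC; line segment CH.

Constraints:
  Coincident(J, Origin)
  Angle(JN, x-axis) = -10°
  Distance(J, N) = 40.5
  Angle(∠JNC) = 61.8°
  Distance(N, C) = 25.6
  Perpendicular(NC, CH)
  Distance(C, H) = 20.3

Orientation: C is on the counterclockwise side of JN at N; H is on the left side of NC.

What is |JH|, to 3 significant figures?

16.7

J is at the origin; JN runs at -10.0° with length 40.5, so N = 40.5·(cos -10.0°, sin -10.0°) = (39.9, -7.03). ∠JNC = 61.8°, so NC runs at -10.0° + (180° − 61.8°) = 108° from the x-axis; with |NC| = 25.6, C = N + 25.6·(cos 108°, sin 108°) = (31.9, 17.3). NC is perpendicular to CH; with |CH| = 20.3 on the left of NC, H = C + 20.3·(-0.950, -0.312) = (12.6, 10.9). Then |JH| = |H − J| = 16.7.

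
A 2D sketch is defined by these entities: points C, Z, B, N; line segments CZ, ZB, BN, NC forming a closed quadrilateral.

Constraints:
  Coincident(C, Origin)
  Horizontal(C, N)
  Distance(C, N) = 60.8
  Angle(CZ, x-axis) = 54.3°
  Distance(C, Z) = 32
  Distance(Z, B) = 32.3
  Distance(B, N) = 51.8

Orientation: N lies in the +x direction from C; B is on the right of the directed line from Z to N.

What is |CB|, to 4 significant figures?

10.45

Checks: |ZB| = 32.30 ✓; |BN| = 51.80 ✓.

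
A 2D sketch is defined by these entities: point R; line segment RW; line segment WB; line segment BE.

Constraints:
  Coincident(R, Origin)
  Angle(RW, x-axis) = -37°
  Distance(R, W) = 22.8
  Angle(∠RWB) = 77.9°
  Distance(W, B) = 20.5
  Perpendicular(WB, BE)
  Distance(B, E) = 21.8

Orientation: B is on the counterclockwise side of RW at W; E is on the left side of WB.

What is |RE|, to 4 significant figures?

15.73

R is at the origin; RW runs at -37.0° with length 22.8, so W = 22.8·(cos -37.0°, sin -37.0°) = (18.21, -13.72). ∠RWB = 77.9°, so WB runs at -37.0° + (180° − 77.9°) = 65.10° from the x-axis; with |WB| = 20.5, B = W + 20.5·(cos 65.10°, sin 65.10°) = (26.84, 4.873). WB ⟂ BE; with |BE| = 21.8 on the left of WB, E = B + 21.8·(-0.9070, 0.4210) = (7.067, 14.05). Then |RE| = |E − R| = 15.73.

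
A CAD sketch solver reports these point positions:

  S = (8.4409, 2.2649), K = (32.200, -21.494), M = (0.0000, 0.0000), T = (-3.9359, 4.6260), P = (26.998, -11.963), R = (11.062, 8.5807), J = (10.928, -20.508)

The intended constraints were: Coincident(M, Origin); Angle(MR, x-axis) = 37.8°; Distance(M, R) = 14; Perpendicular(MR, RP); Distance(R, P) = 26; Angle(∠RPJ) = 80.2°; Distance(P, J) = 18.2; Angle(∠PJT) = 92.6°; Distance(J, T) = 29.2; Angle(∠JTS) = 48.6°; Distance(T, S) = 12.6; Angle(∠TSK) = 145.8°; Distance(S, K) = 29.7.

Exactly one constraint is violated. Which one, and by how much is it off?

Distance(S, K) = 29.7 — off by 3.90.

M = (0.00, 0.00) ✓; MR at 37.80° ✓; |MR| = 14.00 ✓; ∠(MR, RP) = 90.00° ✓; |RP| = 26.00 ✓; ∠RPJ = 80.20° ✓; |PJ| = 18.20 ✓; ∠PJT = 92.60° ✓; |JT| = 29.20 ✓; ∠JTS = 48.60° ✓; |TS| = 12.60 ✓; ∠TSK = 145.8° ✓; |SK| = 33.60 ✗.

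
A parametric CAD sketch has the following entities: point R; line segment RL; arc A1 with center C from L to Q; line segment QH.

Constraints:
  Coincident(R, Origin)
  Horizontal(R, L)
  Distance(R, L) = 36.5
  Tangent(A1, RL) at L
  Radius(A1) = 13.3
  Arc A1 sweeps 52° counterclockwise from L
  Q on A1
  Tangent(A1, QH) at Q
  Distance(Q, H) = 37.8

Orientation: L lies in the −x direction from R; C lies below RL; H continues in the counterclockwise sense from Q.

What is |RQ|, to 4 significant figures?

47.26

R is at the origin; RL is horizontal with |RL| = 36.5 and L on the −x side, so L = (-36.50, 0.000). The tangent condition forces CL to be normal to RL, so C = L + (0, -13.3) = (-36.50, -13.30). On A1, L sits at bearing 90° from C; a 52° counterclockwise sweep puts Q at bearing 142°, so Q = C + 13.3·(cos 142°, sin 142°) = (-46.98, -5.112). Then |RQ| = |Q − R| = 47.26.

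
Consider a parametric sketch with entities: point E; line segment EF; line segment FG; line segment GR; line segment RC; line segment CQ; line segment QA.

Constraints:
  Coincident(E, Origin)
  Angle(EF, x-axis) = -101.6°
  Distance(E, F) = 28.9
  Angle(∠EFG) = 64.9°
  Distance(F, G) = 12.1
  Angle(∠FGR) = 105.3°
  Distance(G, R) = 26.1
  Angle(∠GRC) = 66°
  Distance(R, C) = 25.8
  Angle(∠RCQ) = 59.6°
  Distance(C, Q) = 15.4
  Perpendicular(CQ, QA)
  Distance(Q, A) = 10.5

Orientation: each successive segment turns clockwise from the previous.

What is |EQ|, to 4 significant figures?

19.13

E is at the origin; EF runs at -101.6° with length 28.9, so F = (-5.811, -28.31). ∠EFG = 64.9° gives FG at 143.3° from the x-axis; with |FG| = 12.1, G = (-15.51, -21.08). ∠FGR = 105.3° gives GR at 68.60° from the x-axis; with |GR| = 26.1, R = (-5.989, 3.222). ∠GRC = 66.0° gives RC at -45.40° from the x-axis; with |RC| = 25.8, C = (12.13, -15.15). ∠RCQ = 59.6° gives CQ at -165.8° from the x-axis; with |CQ| = 15.4, Q = (-2.803, -18.93). Then |EQ| = |Q − E| = 19.13.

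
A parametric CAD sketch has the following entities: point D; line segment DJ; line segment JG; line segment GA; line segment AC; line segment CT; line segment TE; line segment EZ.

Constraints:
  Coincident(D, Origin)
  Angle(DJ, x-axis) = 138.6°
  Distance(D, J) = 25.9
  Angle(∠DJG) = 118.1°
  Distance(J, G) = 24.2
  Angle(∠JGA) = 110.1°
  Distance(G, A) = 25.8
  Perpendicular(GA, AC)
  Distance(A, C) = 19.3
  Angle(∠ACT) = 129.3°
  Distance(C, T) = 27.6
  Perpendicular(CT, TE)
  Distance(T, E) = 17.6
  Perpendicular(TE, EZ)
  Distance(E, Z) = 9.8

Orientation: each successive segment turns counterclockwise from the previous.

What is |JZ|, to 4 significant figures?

10.86

D is at the origin; DJ runs at 138.6° with length 25.9, so J = (-19.43, 17.13). ∠DJG = 118.1° gives JG at -159.5° from the x-axis; with |JG| = 24.2, G = (-42.10, 8.653). ∠JGA = 110.1° gives GA at -89.60° from the x-axis; with |GA| = 25.8, A = (-41.92, -17.15). GA ⟂ AC, so AC runs at 0.4000°; with |AC| = 19.3, C = (-22.62, -17.01). ∠ACT = 129.3° gives CT at 51.10° from the x-axis; with |CT| = 27.6, T = (-5.284, 4.468). CT ⟂ TE, so TE runs at 141.1°; with |TE| = 17.6, E = (-18.98, 15.52). The perpendicularity gives EZ at right angles to TE, so EZ runs at -128.9°; with |EZ| = 9.8, Z = (-25.14, 7.893). Then |JZ| = |Z − J| = 10.86.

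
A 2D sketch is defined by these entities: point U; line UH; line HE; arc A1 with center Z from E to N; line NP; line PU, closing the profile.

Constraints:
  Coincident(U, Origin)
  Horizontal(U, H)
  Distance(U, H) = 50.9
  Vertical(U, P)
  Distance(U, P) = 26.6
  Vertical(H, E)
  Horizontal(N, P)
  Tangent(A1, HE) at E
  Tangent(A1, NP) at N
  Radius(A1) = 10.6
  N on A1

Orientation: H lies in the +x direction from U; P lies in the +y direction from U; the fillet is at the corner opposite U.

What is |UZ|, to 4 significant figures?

43.36

UP is vertical with |UP| = 26.6 and P on the +y side, so P = (0.000, 26.60). The virtual corner opposite U is at (50.90, 26.60). A1 meets HE tangentially, so ZE is at right angles to HE and the tangent condition forces ZN to be normal to NP, with radius 10.6, so the center Z sits 10.6 in from both sides at Z = (40.30, 16.00). Then |UZ| = |Z − U| = 43.36.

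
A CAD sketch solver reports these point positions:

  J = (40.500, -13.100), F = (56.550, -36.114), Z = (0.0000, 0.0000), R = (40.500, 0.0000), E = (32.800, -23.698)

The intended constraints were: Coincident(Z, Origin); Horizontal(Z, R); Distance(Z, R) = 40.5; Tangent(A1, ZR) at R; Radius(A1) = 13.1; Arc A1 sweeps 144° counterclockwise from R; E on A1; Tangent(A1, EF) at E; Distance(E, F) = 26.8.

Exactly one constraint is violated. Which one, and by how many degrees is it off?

Tangent(A1, EF) at E — off by 8.40°.

Z = (0.00, 0.00) ✓; Z.y = 0.00, R.y = 0.00 ✓; |ZR| = 40.50 ✓; ∠(JR, RZ) = 90.00° ✓; |JR| = 13.10 ✓; bearing(J→E) − bearing(J→R) = 144.0° ✓; |JE| = 13.10 ✓; ∠(JE, EF) = 81.60° ✗; |EF| = 26.80 ✓.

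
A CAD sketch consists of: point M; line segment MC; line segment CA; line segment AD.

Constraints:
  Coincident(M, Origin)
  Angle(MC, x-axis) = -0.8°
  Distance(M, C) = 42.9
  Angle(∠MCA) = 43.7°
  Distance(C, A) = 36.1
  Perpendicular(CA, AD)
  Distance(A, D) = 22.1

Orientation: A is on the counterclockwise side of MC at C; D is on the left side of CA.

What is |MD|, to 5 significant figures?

9.0933

M is at the origin; MC runs at -0.8° with length 42.9, so C = 42.9·(cos -0.8°, sin -0.8°) = (42.896, -0.59898). ∠MCA = 43.7°, so CA runs at -0.8° + (180° − 43.7°) = 135.50° from the x-axis; with |CA| = 36.1, A = C + 36.1·(cos 135.50°, sin 135.50°) = (17.147, 24.704). The perpendicularity gives AD at right angles to CA; with |AD| = 22.1 on the left of CA, D = A + 22.1·(-0.70091, -0.71325) = (1.6574, 8.9410). Then |MD| = |D − M| = 9.0933.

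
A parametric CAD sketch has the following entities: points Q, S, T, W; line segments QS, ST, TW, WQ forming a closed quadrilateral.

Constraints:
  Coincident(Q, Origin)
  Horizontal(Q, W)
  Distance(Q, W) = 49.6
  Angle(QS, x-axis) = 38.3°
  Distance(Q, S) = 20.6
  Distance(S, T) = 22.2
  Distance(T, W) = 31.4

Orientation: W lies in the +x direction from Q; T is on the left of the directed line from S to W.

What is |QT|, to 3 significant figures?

42.8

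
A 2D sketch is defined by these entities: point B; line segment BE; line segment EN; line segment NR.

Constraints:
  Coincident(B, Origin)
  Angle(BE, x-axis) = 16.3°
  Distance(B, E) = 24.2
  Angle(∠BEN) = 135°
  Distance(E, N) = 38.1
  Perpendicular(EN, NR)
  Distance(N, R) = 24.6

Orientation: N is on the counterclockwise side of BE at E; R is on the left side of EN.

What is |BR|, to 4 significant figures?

55.72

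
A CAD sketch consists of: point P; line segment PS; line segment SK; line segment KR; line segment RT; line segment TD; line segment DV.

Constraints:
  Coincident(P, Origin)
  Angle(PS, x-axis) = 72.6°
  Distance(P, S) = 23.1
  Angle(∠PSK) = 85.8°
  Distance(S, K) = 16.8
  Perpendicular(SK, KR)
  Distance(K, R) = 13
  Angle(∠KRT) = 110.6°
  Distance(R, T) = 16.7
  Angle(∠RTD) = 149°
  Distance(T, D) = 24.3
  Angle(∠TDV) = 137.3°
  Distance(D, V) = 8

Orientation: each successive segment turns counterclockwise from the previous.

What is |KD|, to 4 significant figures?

42.10

P is at the origin; PS runs at 72.6° with length 23.1, so S = (6.908, 22.04). ∠PSK = 85.8° gives SK at 166.8° from the x-axis; with |SK| = 16.8, K = (-9.448, 25.88). The perpendicularity gives KR at right angles to SK, so KR runs at -103.2°; with |KR| = 13.0, R = (-12.42, 13.22). ∠KRT = 110.6° gives RT at -33.80° from the x-axis; with |RT| = 16.7, T = (1.461, 3.933). ∠RTD = 149.0° gives TD at -2.800° from the x-axis; with |TD| = 24.3, D = (25.73, 2.746). Then |KD| = |D − K| = 42.10.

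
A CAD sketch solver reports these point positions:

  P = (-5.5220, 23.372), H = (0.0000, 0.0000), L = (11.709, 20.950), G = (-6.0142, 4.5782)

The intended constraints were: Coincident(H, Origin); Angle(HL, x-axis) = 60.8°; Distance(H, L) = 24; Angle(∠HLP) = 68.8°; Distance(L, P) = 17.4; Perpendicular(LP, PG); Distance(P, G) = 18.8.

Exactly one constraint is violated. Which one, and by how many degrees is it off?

Perpendicular(LP, PG) — off by 6.50°.

H = (0.00, 0.00) ✓; HL at 60.80° ✓; |HL| = 24.00 ✓; ∠HLP = 68.80° ✓; |LP| = 17.40 ✓; ∠(LP, PG) = 96.50° ✗; |PG| = 18.80 ✓.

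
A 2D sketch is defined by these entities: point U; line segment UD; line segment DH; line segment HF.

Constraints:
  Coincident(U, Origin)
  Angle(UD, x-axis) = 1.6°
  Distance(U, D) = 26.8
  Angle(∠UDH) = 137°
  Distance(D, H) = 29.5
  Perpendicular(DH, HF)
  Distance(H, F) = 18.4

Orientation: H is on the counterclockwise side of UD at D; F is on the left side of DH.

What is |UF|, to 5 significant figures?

49.100

U is at the origin; UD runs at 1.6° with length 26.8, so D = 26.8·(cos 1.6°, sin 1.6°) = (26.790, 0.74830). ∠UDH = 137.0°, so DH runs at 1.6° + (180° − 137.0°) = 44.600° from the x-axis; with |DH| = 29.5, H = D + 29.5·(cos 44.600°, sin 44.600°) = (47.794, 21.462). DH is perpendicular to HF; with |HF| = 18.4 on the left of DH, F = H + 18.4·(-0.70215, 0.71203) = (34.875, 34.563). Then |UF| = |F − U| = 49.100.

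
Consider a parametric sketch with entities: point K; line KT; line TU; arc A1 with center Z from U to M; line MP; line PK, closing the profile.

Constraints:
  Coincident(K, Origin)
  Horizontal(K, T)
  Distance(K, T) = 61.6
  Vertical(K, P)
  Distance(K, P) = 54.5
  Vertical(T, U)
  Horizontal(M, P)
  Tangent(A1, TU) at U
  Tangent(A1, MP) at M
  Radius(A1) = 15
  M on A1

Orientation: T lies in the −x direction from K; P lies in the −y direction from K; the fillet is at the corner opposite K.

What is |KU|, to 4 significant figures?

73.18

K is at the origin; KT is horizontal with |KT| = 61.6 and T on the −x side, so T = (-61.60, 0.000). KP is vertical with |KP| = 54.5 and P on the −y side, so P = (0.000, -54.50). The virtual corner opposite K is at (-61.60, -54.50). The tangent condition forces ZU to be normal to TU and since A1 is tangent to MP there, ZM ⟂ MP, with radius 15.0, so the center Z sits 15.0 in from both sides at Z = (-46.60, -39.50). That places the tangent points at U = (-61.60, -39.50) on TU and M = (-46.60, -54.50) on MP. Then |KU| = |U − K| = 73.18.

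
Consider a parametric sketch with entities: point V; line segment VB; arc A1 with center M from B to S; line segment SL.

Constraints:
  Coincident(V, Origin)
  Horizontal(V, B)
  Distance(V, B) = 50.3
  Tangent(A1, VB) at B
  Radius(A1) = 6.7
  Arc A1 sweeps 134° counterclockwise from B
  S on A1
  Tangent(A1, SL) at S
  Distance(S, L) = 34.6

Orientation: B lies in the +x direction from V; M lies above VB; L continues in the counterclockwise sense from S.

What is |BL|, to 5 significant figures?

41.022

V is at the origin; V and B share the same y with |VB| = 50.3 and B on the +x side, so B = (50.300, 0.0000). Tangency of A1 to VB means the radius MB is perpendicular to VB, so M = B + (0, 6.7) = (50.300, 6.7000). On A1, B sits at bearing -90° from M; a 134° counterclockwise sweep puts S at bearing 44°, so S = M + 6.7·(cos 44°, sin 44°) = (55.120, 11.354). The tangent condition forces MS to be normal to SL, so SL runs along (−sin 44°, cos 44°); with |SL| = 34.6, L = (31.084, 36.243). Then |BL| = |L − B| = 41.022.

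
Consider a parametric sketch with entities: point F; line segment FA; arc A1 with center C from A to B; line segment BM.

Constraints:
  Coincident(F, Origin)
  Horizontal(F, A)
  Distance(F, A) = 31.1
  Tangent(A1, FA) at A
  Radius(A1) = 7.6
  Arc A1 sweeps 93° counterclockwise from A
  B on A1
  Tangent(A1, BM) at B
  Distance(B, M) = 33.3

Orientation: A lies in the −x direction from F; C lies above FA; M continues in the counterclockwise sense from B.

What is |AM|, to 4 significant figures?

41.66

F is at the origin; FA is horizontal with |FA| = 31.1 and A on the −x side, so A = (-31.10, 0.000). The tangent condition forces CA to be normal to FA, so C = A + (0, 7.6) = (-31.10, 7.600). On A1, A sits at bearing -90° from C; a 93° counterclockwise sweep puts B at bearing 3°, so B = C + 7.6·(cos 3°, sin 3°) = (-23.51, 7.998). Since A1 is tangent to BM there, CB ⟂ BM, so BM runs along (−sin 3°, cos 3°); with |BM| = 33.3, M = (-25.25, 41.25). Then |AM| = |M − A| = 41.66.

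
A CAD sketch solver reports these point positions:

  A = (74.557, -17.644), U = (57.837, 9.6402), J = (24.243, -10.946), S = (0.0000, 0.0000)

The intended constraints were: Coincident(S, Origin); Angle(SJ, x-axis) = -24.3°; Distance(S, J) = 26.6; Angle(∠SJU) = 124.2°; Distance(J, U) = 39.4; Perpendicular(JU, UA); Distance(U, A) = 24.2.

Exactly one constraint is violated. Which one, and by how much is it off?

Distance(U, A) = 24.2 — off by 7.80.

S = (0.00, 0.00) ✓; SJ at -24.30° ✓; |SJ| = 26.60 ✓; ∠SJU = 124.2° ✓; |JU| = 39.40 ✓; ∠(JU, UA) = 90.00° ✓; |UA| = 32.00 ✗.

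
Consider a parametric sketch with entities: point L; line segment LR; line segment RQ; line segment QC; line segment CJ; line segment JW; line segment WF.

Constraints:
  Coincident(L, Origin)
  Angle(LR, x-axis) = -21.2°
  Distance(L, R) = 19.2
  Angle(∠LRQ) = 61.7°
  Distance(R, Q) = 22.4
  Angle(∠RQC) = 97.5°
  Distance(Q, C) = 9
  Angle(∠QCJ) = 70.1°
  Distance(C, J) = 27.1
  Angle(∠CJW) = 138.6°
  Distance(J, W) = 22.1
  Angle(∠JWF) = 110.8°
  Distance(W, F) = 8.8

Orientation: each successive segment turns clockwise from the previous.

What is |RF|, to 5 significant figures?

24.764

L is at the origin; LR runs at -21.2° with length 19.2, so R = (17.901, -6.9432). ∠LRQ = 61.7° gives RQ at -139.50° from the x-axis; with |RQ| = 22.4, Q = (0.86752, -21.491). ∠RQC = 97.5° gives QC at 138.00° from the x-axis; with |QC| = 9.0, C = (-5.8208, -15.469). ∠QCJ = 70.1° gives CJ at 28.100° from the x-axis; with |CJ| = 27.1, J = (18.085, -2.7042). ∠CJW = 138.6° gives JW at -13.300° from the x-axis; with |JW| = 22.1, W = (39.592, -7.7883). ∠JWF = 110.8° gives WF at -82.500° from the x-axis; with |WF| = 8.8, F = (40.741, -16.513). Then |RF| = |F − R| = 24.764.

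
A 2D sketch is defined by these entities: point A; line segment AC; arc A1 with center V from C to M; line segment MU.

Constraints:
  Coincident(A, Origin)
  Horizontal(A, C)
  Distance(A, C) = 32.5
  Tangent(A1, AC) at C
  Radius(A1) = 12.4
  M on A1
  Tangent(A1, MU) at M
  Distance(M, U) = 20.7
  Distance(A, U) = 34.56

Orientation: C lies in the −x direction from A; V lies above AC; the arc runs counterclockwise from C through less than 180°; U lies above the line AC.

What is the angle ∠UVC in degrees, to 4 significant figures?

138.3°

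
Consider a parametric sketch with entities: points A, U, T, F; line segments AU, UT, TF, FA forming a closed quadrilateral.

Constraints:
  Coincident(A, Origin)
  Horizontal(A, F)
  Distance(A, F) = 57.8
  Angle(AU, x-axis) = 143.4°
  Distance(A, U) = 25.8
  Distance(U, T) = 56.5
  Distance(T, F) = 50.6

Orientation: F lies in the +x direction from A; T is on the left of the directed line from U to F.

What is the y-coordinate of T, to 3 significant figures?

41.8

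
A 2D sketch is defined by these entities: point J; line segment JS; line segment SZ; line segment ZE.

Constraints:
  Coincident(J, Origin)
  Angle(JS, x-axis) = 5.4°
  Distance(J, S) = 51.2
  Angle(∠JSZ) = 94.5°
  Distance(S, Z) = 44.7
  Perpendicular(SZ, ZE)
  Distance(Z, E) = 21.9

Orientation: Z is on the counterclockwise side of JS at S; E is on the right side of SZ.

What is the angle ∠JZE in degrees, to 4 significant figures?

136.3°

∠JSZ = 94.5°, so SZ runs at 5.4° + (180° − 94.5°) = 90.90° from the x-axis; with |SZ| = 44.7, Z = S + 44.7·(cos 90.90°, sin 90.90°) = (50.27, 49.51). SZ is perpendicular to ZE; with |ZE| = 21.9 on the right of SZ, E = Z + 21.9·(0.9999, 0.01571) = (72.17, 49.86). Then cos ∠JZE = ZJ·ZE / (|ZJ||ZE|), giving 136.3°.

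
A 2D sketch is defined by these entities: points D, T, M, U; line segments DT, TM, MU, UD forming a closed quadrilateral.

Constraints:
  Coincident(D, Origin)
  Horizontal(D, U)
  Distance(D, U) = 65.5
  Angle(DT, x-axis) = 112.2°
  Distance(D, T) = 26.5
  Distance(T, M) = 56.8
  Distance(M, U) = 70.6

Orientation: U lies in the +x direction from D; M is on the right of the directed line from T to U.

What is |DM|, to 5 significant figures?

31.036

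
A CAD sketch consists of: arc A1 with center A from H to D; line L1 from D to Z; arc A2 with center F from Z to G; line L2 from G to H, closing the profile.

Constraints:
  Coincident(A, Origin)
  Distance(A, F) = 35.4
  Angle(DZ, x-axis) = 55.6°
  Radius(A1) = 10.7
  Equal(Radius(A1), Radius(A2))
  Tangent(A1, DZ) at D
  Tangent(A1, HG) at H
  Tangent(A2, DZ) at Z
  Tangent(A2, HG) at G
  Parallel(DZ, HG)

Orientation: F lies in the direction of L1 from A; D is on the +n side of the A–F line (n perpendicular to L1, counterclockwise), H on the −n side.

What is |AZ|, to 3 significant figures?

37.0

The slot axis is L1's direction at 55.6°, so u = (cos 55.6°, sin 55.6°) = (0.565, 0.825) and n = (−sin 55.6°, cos 55.6°) = (-0.825, 0.565). A is at the origin and F lies 35.4 along u from A, so F = 35.4·u = (20.0, 29.2). Tangency of A1 to both parallel lines with radius 10.7 puts D and H at A ± 10.7·n: D = (-8.83, 6.05), H = (8.83, -6.05). Equal radii place Z and G the same way about F: Z = F + 10.7·n = (11.2, 35.3), G = F − 10.7·n = (28.8, 23.2). Then |AZ| = |Z − A| = 37.0.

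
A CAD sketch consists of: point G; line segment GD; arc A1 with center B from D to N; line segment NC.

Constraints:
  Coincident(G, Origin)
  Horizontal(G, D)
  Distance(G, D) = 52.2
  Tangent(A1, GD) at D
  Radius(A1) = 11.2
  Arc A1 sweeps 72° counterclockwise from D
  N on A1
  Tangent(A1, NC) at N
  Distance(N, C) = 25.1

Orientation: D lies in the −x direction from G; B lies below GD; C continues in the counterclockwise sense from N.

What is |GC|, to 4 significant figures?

77.36

On A1, D sits at bearing 90° from B; a 72° counterclockwise sweep puts N at bearing 162°, so N = B + 11.2·(cos 162°, sin 162°) = (-62.85, -7.739). Tangency of A1 to NC means the radius BN is perpendicular to NC, so NC runs along (−sin 162°, cos 162°); with |NC| = 25.1, C = (-70.61, -31.61). Then |GC| = |C − G| = 77.36.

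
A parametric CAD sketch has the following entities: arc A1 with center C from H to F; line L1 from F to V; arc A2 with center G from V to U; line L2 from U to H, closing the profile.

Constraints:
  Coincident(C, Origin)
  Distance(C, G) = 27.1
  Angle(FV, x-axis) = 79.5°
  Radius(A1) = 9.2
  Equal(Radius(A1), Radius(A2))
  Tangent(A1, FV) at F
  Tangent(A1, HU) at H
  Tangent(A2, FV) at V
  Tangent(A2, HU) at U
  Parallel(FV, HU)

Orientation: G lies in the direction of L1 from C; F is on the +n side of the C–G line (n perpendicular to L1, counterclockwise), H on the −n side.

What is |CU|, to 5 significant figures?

28.619

The slot axis is L1's direction at 79.5°, so u = (cos 79.5°, sin 79.5°) = (0.18224, 0.98325) and n = (−sin 79.5°, cos 79.5°) = (-0.98325, 0.18224). C is at the origin and G lies 27.1 along u from C, so G = 27.1·u = (4.9386, 26.646). Tangency of A1 to both parallel lines with radius 9.2 puts F and H at C ± 9.2·n: F = (-9.0459, 1.6766), H = (9.0459, -1.6766). Equal radii place V and U the same way about G: V = G + 9.2·n = (-4.1074, 28.323), U = G − 9.2·n = (13.985, 24.970). Then |CU| = |U − C| = 28.619.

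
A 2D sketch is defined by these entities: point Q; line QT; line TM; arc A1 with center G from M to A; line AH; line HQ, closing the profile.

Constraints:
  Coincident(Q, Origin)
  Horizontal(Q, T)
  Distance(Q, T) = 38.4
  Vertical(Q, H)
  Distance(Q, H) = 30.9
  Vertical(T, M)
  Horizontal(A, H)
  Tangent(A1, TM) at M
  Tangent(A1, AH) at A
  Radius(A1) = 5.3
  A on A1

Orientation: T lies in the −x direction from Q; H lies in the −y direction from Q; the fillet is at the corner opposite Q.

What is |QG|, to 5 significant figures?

41.845

Q is at the origin; QT is horizontal with |QT| = 38.4 and T on the −x side, so T = (-38.400, 0.0000). QH is vertical with |QH| = 30.9 and H on the −y side, so H = (0.0000, -30.900). The virtual corner opposite Q is at (-38.400, -30.900). Since A1 is tangent to TM there, GM ⟂ TM and since A1 is tangent to AH there, GA ⟂ AH, with radius 5.3, so the center G sits 5.3 in from both sides at G = (-33.100, -25.600). Then |QG| = |G − Q| = 41.845.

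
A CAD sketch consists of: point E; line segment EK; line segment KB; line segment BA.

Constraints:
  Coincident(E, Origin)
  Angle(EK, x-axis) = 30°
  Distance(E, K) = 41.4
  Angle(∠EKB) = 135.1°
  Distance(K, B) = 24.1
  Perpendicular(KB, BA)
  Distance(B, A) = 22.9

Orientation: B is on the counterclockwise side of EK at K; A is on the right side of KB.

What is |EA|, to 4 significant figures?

74.64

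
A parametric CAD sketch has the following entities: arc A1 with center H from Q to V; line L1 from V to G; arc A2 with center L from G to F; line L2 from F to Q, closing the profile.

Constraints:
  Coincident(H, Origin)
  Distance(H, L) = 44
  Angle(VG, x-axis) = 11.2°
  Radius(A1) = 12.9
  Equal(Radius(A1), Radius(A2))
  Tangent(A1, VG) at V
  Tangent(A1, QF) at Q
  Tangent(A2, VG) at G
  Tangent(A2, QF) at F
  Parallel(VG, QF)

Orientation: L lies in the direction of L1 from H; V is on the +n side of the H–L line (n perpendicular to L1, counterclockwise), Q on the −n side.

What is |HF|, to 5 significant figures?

45.852

The slot axis is L1's direction at 11.2°, so u = (cos 11.2°, sin 11.2°) = (0.98096, 0.19423) and n = (−sin 11.2°, cos 11.2°) = (-0.19423, 0.98096). H is at the origin and L lies 44.0 along u from H, so L = 44.0·u = (43.162, 8.5463). Tangency of A1 to both parallel lines with radius 12.9 puts V and Q at H ± 12.9·n: V = (-2.5056, 12.654), Q = (2.5056, -12.654). Equal radii place G and F the same way about L: G = L + 12.9·n = (40.656, 21.201), F = L − 12.9·n = (45.668, -4.1080). Then |HF| = |F − H| = 45.852.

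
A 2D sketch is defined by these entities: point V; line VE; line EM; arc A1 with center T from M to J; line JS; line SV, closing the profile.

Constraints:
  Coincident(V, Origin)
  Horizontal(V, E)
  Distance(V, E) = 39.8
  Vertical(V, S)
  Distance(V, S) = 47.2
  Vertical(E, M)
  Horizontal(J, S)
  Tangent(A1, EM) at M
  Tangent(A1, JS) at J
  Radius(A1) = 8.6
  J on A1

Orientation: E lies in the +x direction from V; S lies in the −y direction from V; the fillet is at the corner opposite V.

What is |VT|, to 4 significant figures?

49.63

V is at the origin; V and E share the same y with |VE| = 39.8 and E on the +x side, so E = (39.80, 0.000). V and S share the same x with |VS| = 47.2 and S on the −y side, so S = (0.000, -47.20). The virtual corner opposite V is at (39.80, -47.20). The tangent condition forces TM to be normal to EM and since A1 is tangent to JS there, TJ ⟂ JS, with radius 8.6, so the center T sits 8.6 in from both sides at T = (31.20, -38.60). Then |VT| = |T − V| = 49.63.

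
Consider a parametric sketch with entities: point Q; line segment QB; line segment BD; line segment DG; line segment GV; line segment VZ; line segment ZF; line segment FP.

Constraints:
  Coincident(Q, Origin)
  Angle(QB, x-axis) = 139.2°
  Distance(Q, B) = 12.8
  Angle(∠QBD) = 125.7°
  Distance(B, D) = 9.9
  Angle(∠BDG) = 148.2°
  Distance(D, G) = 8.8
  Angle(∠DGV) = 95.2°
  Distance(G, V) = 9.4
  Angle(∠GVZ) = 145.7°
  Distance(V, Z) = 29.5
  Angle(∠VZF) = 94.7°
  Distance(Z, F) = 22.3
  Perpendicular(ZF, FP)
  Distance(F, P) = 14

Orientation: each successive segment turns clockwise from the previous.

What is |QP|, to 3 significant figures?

11.0

Q is at the origin; QB runs at 139.2° with length 12.8, so B = (-9.69, 8.36). ∠QBD = 125.7° gives BD at 84.9° from the x-axis; with |BD| = 9.9, D = (-8.81, 18.2). ∠BDG = 148.2° gives DG at 53.1° from the x-axis; with |DG| = 8.8, G = (-3.53, 25.3). ∠DGV = 95.2° gives GV at -31.7° from the x-axis; with |GV| = 9.4, V = (4.47, 20.3). ∠GVZ = 145.7° gives VZ at -66.0° from the x-axis; with |VZ| = 29.5, Z = (16.5, -6.63). ∠VZF = 94.7° gives ZF at -151° from the x-axis; with |ZF| = 22.3, F = (-3.09, -17.3). ZF is perpendicular to FP, so FP runs at 119°; with |FP| = 14.0, P = (-9.81, -5.06). Then |QP| = |P − Q| = 11.0.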